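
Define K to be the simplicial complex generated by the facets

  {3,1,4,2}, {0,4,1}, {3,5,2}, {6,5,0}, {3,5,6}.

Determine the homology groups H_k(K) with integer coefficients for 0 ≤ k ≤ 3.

H_0 = Z,  H_1 = Z,  H_2 = 0,  H_3 = 0.

We work with the vertex ordering 0 < 1 < 2 < 3 < 4 < 5 < 6. The simplices of K, each written with vertices in increasing order, are:

  0-simplices (7): [0], [1], [2], [3], [4], [5], [6]
  1-simplices (14): [0,1], [0,4], [0,5], [0,6], [1,2], [1,3], [1,4], [2,3], [2,4], [2,5], [3,4], [3,5], [3,6], [5,6]
  2-simplices (8): [0,1,4], [0,5,6], [1,2,3], [1,2,4], [1,3,4], [2,3,4], [2,3,5], [3,5,6]
  3-simplices (1): [1,2,3,4]

Hence C_0 ≅ Z^7, C_1 ≅ Z^14, C_2 ≅ Z^8, C_3 ≅ Z^1.

∂_1: C_1 → C_0 sends each edge [p,q] (with p < q) to q − p.
This gives a 7×14 integer matrix of rank 6; reducing to Smith normal form yields diagonal entries (1,1,1,1,1,1).

Boundary ∂_2: C_2 → C_1 maps a triangle to the signed sum of its edges. For instance
  ∂[1,2,3] = [2,3] − [1,3] + [1,2],
  ∂[1,2,4] = [2,4] − [1,4] + [1,2].
This gives a 14×8 integer matrix of rank 7; reducing to Smith normal form yields diagonal entries (1,1,1,1,1,1,1).

∂_3: C_3 → C_2 sends each 3-simplex σ to the alternating sum Σ_i (−1)^i (σ with its i-th vertex removed). For instance
  ∂[1,2,3,4] = [2,3,4] − [1,3,4] + [1,2,4] − [1,2,3].
As a 8×1 matrix over Z this has rank 1, with invariant factors (1).

Computing H_k = (kernel of ∂_k) / (image of ∂_{k+1}):

  H_0: rank C_0 − rank ∂_1 = 7 − 6 = 1, and the invariant factors of ∂_1 are all 1, so H_0 ≅ Z.
  H_1: rank ker ∂_1 − rank ∂_2 = (14 − 6) − 7 = 1, and the invariant factors of ∂_2 are all 1, so H_1 ≅ Z.
  H_2: rank ker ∂_2 − rank ∂_3 = (8 − 7) − 1 = 0, and the invariant factors of ∂_3 are all 1, so H_2 ≅ 0.
  H_3: rank ker ∂_3 − rank ∂_4 = (1 − 1) − 0 = 0, and there is no ∂_4, so H_3 ≅ 0.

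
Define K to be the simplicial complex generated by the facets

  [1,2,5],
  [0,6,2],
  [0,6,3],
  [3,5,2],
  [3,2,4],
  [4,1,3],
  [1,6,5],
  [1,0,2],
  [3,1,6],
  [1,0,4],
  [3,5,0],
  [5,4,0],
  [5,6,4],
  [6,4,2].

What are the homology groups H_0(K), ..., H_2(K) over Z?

Fix the vertex order 0 < 1 < 2 < 3 < 4 < 5 < 6 and write every simplex with vertices in increasing order. Then dim K = 2 and the simplices of K are:

  0-simplices (7): [0], [1], [2], [3], [4], [5], [6]
  1-simplices (21): [0,1], [0,2], [0,3], [0,4], [0,5], [0,6], [1,2], [1,3], [1,4], [1,5], [1,6], [2,3], [2,4], [2,5], [2,6], [3,4], [3,5], [3,6], [4,5], [4,6], [5,6]
  2-simplices (14): [0,1,2], [0,1,4], [0,2,6], [0,3,5], [0,3,6], [0,4,5], [1,2,5], [1,3,4], [1,3,6], [1,5,6], [2,3,4], [2,3,5], [2,4,6], [4,5,6]

so the chain groups are C_0 ≅ Z^7, C_1 ≅ Z^21, C_2 ≅ Z^14.

The boundary map ∂_1: C_1 → C_0 maps an edge to its endpoints' difference, ∂[p,q] = q − p. For instance
  ∂[2,5] = [5] − [2].
The resulting 7×21 matrix has rank 6, and its Smith normal form has invariant factors (1,1,1,1,1,1).

∂_2: C_2 → C_1 maps a triangle to the signed sum of its edges. For instance
  ∂[2,4,6] = [4,6] − [2,6] + [2,4],
  ∂[0,1,2] = [1,2] − [0,2] + [0,1].
The 21×14 boundary matrix has rank 13 and Smith normal form diag(1,1,1,1,1,1,1,1,1,1,1,1,1).

Computing H_k = (kernel of ∂_k) / (image of ∂_{k+1}):

  H_0: rank C_0 − rank ∂_1 = 7 − 6 = 1, and the invariant factors of ∂_1 are all 1, so H_0 = Z.
  H_1: rank ker ∂_1 − rank ∂_2 = (21 − 6) − 13 = 2, and the invariant factors of ∂_2 are all 1, so H_1 = Z^2.
  H_2: rank ker ∂_2 − rank ∂_3 = (14 − 13) − 0 = 1, and there is no ∂_3, so H_2 = Z.

H_0 = Z,  H_1 = Z^2,  H_2 = Z.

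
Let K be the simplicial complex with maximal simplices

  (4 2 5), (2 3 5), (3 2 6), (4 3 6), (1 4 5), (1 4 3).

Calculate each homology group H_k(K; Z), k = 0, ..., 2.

H_0 ≅ Z,  H_1 ≅ Z,  H_2 = 0.

Order the vertices as 1 < 2 < 3 < 4 < 5 < 6. Listing each simplex with vertices in this order, K has dimension 2 with simplices:

  0-simplices (6): [1], [2], [3], [4], [5], [6]
  1-simplices (12): [1,3], [1,4], [1,5], [2,3], [2,4], [2,5], [2,6], [3,4], [3,5], [3,6], [4,5], [4,6]
  2-simplices (6): [1,3,4], [1,4,5], [2,3,5], [2,3,6], [2,4,5], [3,4,6]

so the chain groups are C_0 ≅ Z^6, C_1 ≅ Z^12, C_2 ≅ Z^6.

The boundary map ∂_1: C_1 → C_0 is given by ∂[p,q] = [q] − [p]. For instance
  ∂[2,3] = [3] − [2].
The resulting 6×12 matrix has rank 5, and its Smith normal form has invariant factors (1,1,1,1,1).

The boundary map ∂_2: C_2 → C_1 maps a triangle to the signed sum of its edges. For instance
  ∂[3,4,6] = [4,6] − [3,6] + [3,4],
  ∂[1,4,5] = [4,5] − [1,5] + [1,4].
The resulting 12×6 matrix has rank 6, and its Smith normal form has invariant factors (1,1,1,1,1,1).

Reading off H_k = ker ∂_k / im ∂_{k+1}:

  H_0: rank C_0 − rank ∂_1 = 6 − 5 = 1, and the invariant factors of ∂_1 are all 1, so H_0 ≅ Z.
  H_1: rank ker ∂_1 − rank ∂_2 = (12 − 5) − 6 = 1, and the invariant factors of ∂_2 are all 1, so H_1 ≅ Z.
  H_2: rank ker ∂_2 − rank ∂_3 = (6 − 6) − 0 = 0, and there is no ∂_3, so H_2 ≅ 0.

(K is a triangulation of the cylinder S^1 x I.)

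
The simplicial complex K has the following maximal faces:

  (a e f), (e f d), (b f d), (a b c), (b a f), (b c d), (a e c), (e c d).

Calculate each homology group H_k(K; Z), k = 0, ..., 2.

K has 6 vertices, 12 edges, 8 triangles.
rank ∂_0 = 0, rank ∂_1 = 5 ⇒ b_0 = 6 − 0 − 5 = 1; all invariant factors of ∂_1 are 1 so no torsion. So H_0 = Z.
rank ∂_1 = 5, rank ∂_2 = 7 ⇒ b_1 = 12 − 5 − 7 = 0; all invariant factors of ∂_2 are 1 so no torsion. So H_1 = 0.
rank ∂_2 = 7, rank ∂_3 = 0 ⇒ b_2 = 8 − 7 − 0 = 1. So H_2 = Z.

H_0 = Z,  H_1 = 0,  H_2 = Z.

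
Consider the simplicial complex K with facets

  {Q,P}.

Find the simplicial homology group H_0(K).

Fix the vertex order P < Q and write every simplex with vertices in increasing order. Then dim K = 1 and the simplices of K are:

  0-simplices (2): P, Q
  1-simplices (1): PQ

giving chain groups C_0 ≅ Z^2, C_1 ≅ Z^1.

∂_1: C_1 → C_0 sends each edge [p,q] (with p < q) to q − p. For instance
  ∂PQ = Q − P.
The 2×1 boundary matrix has rank 1 and Smith normal form diag(1).

Reading off H_k = ker ∂_k / im ∂_{k+1}:

  H_0: rank C_0 − rank ∂_1 = 2 − 1 = 1, and the invariant factors of ∂_1 are all 1, so H_0 = Z.

H_0 ≅ Z.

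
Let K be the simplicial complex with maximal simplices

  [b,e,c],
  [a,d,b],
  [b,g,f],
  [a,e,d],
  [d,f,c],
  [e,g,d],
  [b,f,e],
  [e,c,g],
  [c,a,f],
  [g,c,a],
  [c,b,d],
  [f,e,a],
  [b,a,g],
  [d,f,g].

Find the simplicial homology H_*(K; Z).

Fix the vertex order a < b < c < d < e < f < g and write every simplex with vertices in increasing order. Then dim K = 2 and the simplices of K are:

  0-simplices (7): a, b, c, d, e, f, g
  1-simplices (21): ab, ac, ad, ae, af, ag, bc, bd, be, bf, bg, cd, ce, cf, cg, de, df, dg, ef, eg, fg
  2-simplices (14): abd, abg, acf, acg, ade, aef, bcd, bce, bef, bfg, cdf, ceg, deg, dfg

Hence C_0 ≅ Z^7, C_1 ≅ Z^21, C_2 ≅ Z^14.

Boundary ∂_1: C_1 → C_0 maps an edge to its endpoints' difference, ∂[p,q] = q − p.
The 7×21 boundary matrix has rank 6 and Smith normal form diag(1,1,1,1,1,1).

The boundary map ∂_2: C_2 → C_1 maps a triangle to the signed sum of its edges. For instance
  ∂bce = ce − be + bc,
  ∂deg = eg − dg + de.
The resulting 21×14 matrix has rank 13, and its Smith normal form has invariant factors (1,1,1,1,1,1,1,1,1,1,1,1,1).

From H_k ≅ ker(∂_k) / im(∂_{k+1}) we obtain:

  H_0: rank C_0 − rank ∂_1 = 7 − 6 = 1, and the invariant factors of ∂_1 are all 1, so H_0 = Z.
  H_1: rank ker ∂_1 − rank ∂_2 = (21 − 6) − 13 = 2, and the invariant factors of ∂_2 are all 1, so H_1 = Z^2.
  H_2: rank ker ∂_2 − rank ∂_3 = (14 − 13) − 0 = 1, and there is no ∂_3, so H_2 = Z.

H_0 ≅ Z,  H_1 ≅ Z^2,  H_2 ≅ Z.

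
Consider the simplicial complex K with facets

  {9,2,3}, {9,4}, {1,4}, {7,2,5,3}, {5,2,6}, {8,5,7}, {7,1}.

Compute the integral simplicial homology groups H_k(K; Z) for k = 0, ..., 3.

Fix the vertex order 1 < 2 < 3 < 4 < 5 < 6 < 7 < 8 < 9 and write every simplex with vertices in increasing order. Then dim K = 3 and the simplices of K are:

  0-simplices (9): [1], [2], [3], [4], [5], [6], [7], [8], [9]
  1-simplices (15): [1,4], [1,7], [2,3], [2,5], [2,6], [2,7], [2,9], [3,5], [3,7], [3,9], [4,9], [5,6], [5,7], [5,8], [7,8]
  2-simplices (7): [2,3,5], [2,3,7], [2,3,9], [2,5,6], [2,5,7], [3,5,7], [5,7,8]
  3-simplices (1): [2,3,5,7]

so the chain groups are C_0 ≅ Z^9, C_1 ≅ Z^15, C_2 ≅ Z^7, C_3 ≅ Z^1.

Boundary ∂_1: C_1 → C_0 is given by ∂[p,q] = [q] − [p]. For instance
  ∂[7,8] = [8] − [7].
The resulting 9×15 matrix has rank 8, and its Smith normal form has invariant factors (1,1,1,1,1,1,1,1).

Boundary ∂_2: C_2 → C_1 maps a triangle to the signed sum of its edges. For instance
  ∂[2,3,9] = [3,9] − [2,9] + [2,3],
  ∂[2,3,7] = [3,7] − [2,7] + [2,3].
As a 15×7 matrix over Z this has rank 6, with invariant factors (1,1,1,1,1,1).

The boundary map ∂_3: C_3 → C_2 sends each 3-simplex σ to the alternating sum Σ_i (−1)^i (σ with its i-th vertex removed). For instance
  ∂[2,3,5,7] = [3,5,7] − [2,5,7] + [2,3,7] − [2,3,5].
This gives a 7×1 integer matrix of rank 1; reducing to Smith normal form yields diagonal entries (1).

Reading off H_k = ker ∂_k / im ∂_{k+1}:

  H_0: rank C_0 − rank ∂_1 = 9 − 8 = 1, and the invariant factors of ∂_1 are all 1, so H_0 ≅ Z.
  H_1: rank ker ∂_1 − rank ∂_2 = (15 − 8) − 6 = 1, and the invariant factors of ∂_2 are all 1, so H_1 ≅ Z.
  H_2: rank ker ∂_2 − rank ∂_3 = (7 − 6) − 1 = 0, and the invariant factors of ∂_3 are all 1, so H_2 ≅ 0.
  H_3: rank ker ∂_3 − rank ∂_4 = (1 − 1) − 0 = 0, and there is no ∂_4, so H_3 ≅ 0.

As a check, the Euler characteristic is 9 − 15 + 7 − 1 = 0, which agrees with 1 − 1 + 0 − 0 = 0.

H_0 ≅ Z,  H_1 ≅ Z,  H_2 = 0,  H_3 = 0.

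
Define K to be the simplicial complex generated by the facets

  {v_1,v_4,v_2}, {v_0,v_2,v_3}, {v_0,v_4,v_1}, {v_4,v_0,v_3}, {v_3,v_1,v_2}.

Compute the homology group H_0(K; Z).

H_0 ≅ Z.

Order the vertices as v_0 < v_1 < v_2 < v_3 < v_4. Listing each simplex with vertices in this order, K has dimension 2 with simplices:

  0-simplices (5): [v_0], [v_1], [v_2], [v_3], [v_4]
  1-simplices (10): [v_0,v_1], [v_0,v_2], [v_0,v_3], [v_0,v_4], [v_1,v_2], [v_1,v_3], [v_1,v_4], [v_2,v_3], [v_2,v_4], [v_3,v_4]
  2-simplices (5): [v_0,v_1,v_4], [v_0,v_2,v_3], [v_0,v_3,v_4], [v_1,v_2,v_3], [v_1,v_2,v_4]

Hence C_0 ≅ Z^5, C_1 ≅ Z^10, C_2 ≅ Z^5.

Boundary ∂_1: C_1 → C_0 sends each edge [p,q] (with p < q) to q − p. For instance
  ∂[v_3,v_4] = [v_4] − [v_3].
As a 5×10 matrix over Z this has rank 4, with invariant factors (1,1,1,1).

∂_2: C_2 → C_1 sends each 2-simplex [p,q,r] to [q,r] − [p,r] + [p,q]. For instance
  ∂[v_0,v_3,v_4] = [v_3,v_4] − [v_0,v_4] + [v_0,v_3],
  ∂[v_0,v_2,v_3] = [v_2,v_3] − [v_0,v_3] + [v_0,v_2].
The resulting 10×5 matrix has rank 5, and its Smith normal form has invariant factors (1,1,1,1,1).

From H_k ≅ ker(∂_k) / im(∂_{k+1}) we obtain:

  H_0: rank C_0 − rank ∂_1 = 5 − 4 = 1, and the invariant factors of ∂_1 are all 1, so H_0 ≅ Z.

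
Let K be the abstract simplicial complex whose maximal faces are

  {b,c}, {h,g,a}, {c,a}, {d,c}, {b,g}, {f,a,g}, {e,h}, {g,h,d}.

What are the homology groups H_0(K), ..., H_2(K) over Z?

H_0 = Z,  H_1 = Z^2,  H_2 = 0.

Fix the vertex order a < b < c < d < e < f < g < h and write every simplex with vertices in increasing order. Then dim K = 2 and the simplices of K are:

  0-simplices (8): a, b, c, d, e, f, g, h
  1-simplices (12): ac, af, ag, ah, bc, bg, cd, dg, dh, eh, fg, gh
  2-simplices (3): afg, agh, dgh

giving chain groups C_0 ≅ Z^8, C_1 ≅ Z^12, C_2 ≅ Z^3.

∂_1: C_1 → C_0 maps an edge to its endpoints' difference, ∂[p,q] = q − p.
The resulting 8×12 matrix has rank 7, and its Smith normal form has invariant factors (1,1,1,1,1,1,1).

Boundary ∂_2: C_2 → C_1 acts by ∂[p,q,r] = [q,r] − [p,r] + [p,q]. For instance
  ∂agh = gh − ah + ag,
  ∂afg = fg − ag + af.
The 12×3 boundary matrix has rank 3 and Smith normal form diag(1,1,1).

Computing H_k = (kernel of ∂_k) / (image of ∂_{k+1}):

  H_0: rank C_0 − rank ∂_1 = 8 − 7 = 1, and the invariant factors of ∂_1 are all 1, so H_0 = Z.
  H_1: rank ker ∂_1 − rank ∂_2 = (12 − 7) − 3 = 2, and the invariant factors of ∂_2 are all 1, so H_1 = Z^2.
  H_2: rank ker ∂_2 − rank ∂_3 = (3 − 3) − 0 = 0, and there is no ∂_3, so H_2 = 0.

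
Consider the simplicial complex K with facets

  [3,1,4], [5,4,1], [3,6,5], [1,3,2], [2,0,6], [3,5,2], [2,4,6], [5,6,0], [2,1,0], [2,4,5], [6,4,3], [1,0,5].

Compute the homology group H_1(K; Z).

H_1 ≅ Z/2.

K has 7 vertices, 18 edges, 12 triangles.
rank ∂_1 = 6, rank ∂_2 = 12 ⇒ b_1 = 18 − 6 − 12 = 0; ∂_2 has invariant factor(s) [2] giving torsion. So H_1 ≅ Z/2.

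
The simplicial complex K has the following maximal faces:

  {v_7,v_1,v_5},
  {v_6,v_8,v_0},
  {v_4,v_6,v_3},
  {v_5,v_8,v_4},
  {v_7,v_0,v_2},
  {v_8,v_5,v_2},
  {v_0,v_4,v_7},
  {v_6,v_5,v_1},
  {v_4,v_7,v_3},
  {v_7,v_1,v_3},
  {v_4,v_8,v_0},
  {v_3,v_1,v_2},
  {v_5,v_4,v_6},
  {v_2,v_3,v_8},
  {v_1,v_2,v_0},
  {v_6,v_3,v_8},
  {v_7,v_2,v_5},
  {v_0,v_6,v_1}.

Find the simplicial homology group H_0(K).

H_0 ≅ Z.

Take the total order v_0 < v_1 < v_2 < v_3 < v_4 < v_5 < v_6 < v_7 < v_8 on the vertex set. Then K (dimension 2) consists of the simplices:

  0-simplices (9): [v_0], [v_1], [v_2], [v_3], [v_4], [v_5], [v_6], [v_7], [v_8]
  1-simplices (27): (27 of them)
  2-simplices (18): (18 of them)

giving chain groups C_0 ≅ Z^9, C_1 ≅ Z^27, C_2 ≅ Z^18.

The boundary map ∂_1: C_1 → C_0 maps an edge to its endpoints' difference, ∂[p,q] = q − p.
This gives a 9×27 integer matrix of rank 8; reducing to Smith normal form yields diagonal entries (1,1,1,1,1,1,1,1).

∂_2: C_2 → C_1 acts by ∂[p,q,r] = [q,r] − [p,r] + [p,q]. For instance
  ∂[v_3,v_4,v_6] = [v_4,v_6] − [v_3,v_6] + [v_3,v_4],
  ∂[v_1,v_2,v_3] = [v_2,v_3] − [v_1,v_3] + [v_1,v_2].
The resulting 27×18 matrix has rank 18, and its Smith normal form has invariant factors (1,1,1,1,1,1,1,1,1,1,1,1,1,1,1,1,1,2).

Now H_k = ker ∂_k / im ∂_{k+1}, so:

  H_0: rank C_0 − rank ∂_1 = 9 − 8 = 1, and the invariant factors of ∂_1 are all 1, so H_0 = Z.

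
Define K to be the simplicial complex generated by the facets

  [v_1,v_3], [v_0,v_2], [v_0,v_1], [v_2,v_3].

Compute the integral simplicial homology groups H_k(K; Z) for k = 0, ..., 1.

H_0 ≅ Z,  H_1 ≅ Z.

Fix the vertex order v_0 < v_1 < v_2 < v_3 and write every simplex with vertices in increasing order. Then dim K = 1 and the simplices of K are:

  0-simplices (4): [v_0], [v_1], [v_2], [v_3]
  1-simplices (4): [v_0,v_1], [v_0,v_2], [v_1,v_3], [v_2,v_3]

giving chain groups C_0 ≅ Z^4, C_1 ≅ Z^4.

The boundary map ∂_1: C_1 → C_0 is given by ∂[p,q] = [q] − [p].
The resulting 4×4 matrix has rank 3, and its Smith normal form has invariant factors (1,1,1).

From H_k ≅ ker(∂_k) / im(∂_{k+1}) we obtain:

  H_0: rank C_0 − rank ∂_1 = 4 − 3 = 1, and the invariant factors of ∂_1 are all 1, so H_0 = Z.
  H_1: rank ker ∂_1 − rank ∂_2 = (4 − 3) − 0 = 1, and there is no ∂_2, so H_1 = Z.

As a check, the Euler characteristic is 4 − 4 = 0, which agrees with 1 − 1 = 0.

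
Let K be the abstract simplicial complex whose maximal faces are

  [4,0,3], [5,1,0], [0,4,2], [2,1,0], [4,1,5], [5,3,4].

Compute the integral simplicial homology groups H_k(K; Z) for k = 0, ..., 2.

H_0 ≅ Z,  H_1 ≅ Z,  H_2 = 0.

We work with the vertex ordering 0 < 1 < 2 < 3 < 4 < 5. The simplices of K, each written with vertices in increasing order, are:

  0-simplices (6): [0], [1], [2], [3], [4], [5]
  1-simplices (12): [0,1], [0,2], [0,3], [0,4], [0,5], [1,2], [1,4], [1,5], [2,4], [3,4], [3,5], [4,5]
  2-simplices (6): [0,1,2], [0,1,5], [0,2,4], [0,3,4], [1,4,5], [3,4,5]

so the chain groups are C_0 ≅ Z^6, C_1 ≅ Z^12, C_2 ≅ Z^6.

∂_1: C_1 → C_0 is given by ∂[p,q] = [q] − [p].
This gives a 6×12 integer matrix of rank 5; reducing to Smith normal form yields diagonal entries (1,1,1,1,1).

The boundary map ∂_2: C_2 → C_1 acts by ∂[p,q,r] = [q,r] − [p,r] + [p,q]. For instance
  ∂[3,4,5] = [4,5] − [3,5] + [3,4],
  ∂[1,4,5] = [4,5] − [1,5] + [1,4].
As a 12×6 matrix over Z this has rank 6, with invariant factors (1,1,1,1,1,1).

Computing H_k = (kernel of ∂_k) / (image of ∂_{k+1}):

  H_0: rank C_0 − rank ∂_1 = 6 − 5 = 1, and the invariant factors of ∂_1 are all 1, so H_0 ≅ Z.
  H_1: rank ker ∂_1 − rank ∂_2 = (12 − 5) − 6 = 1, and the invariant factors of ∂_2 are all 1, so H_1 ≅ Z.
  H_2: rank ker ∂_2 − rank ∂_3 = (6 − 6) − 0 = 0, and there is no ∂_3, so H_2 ≅ 0.

As a check, the Euler characteristic is 6 − 12 + 6 = 0, which agrees with 1 − 1 + 0 = 0.
(K is a triangulation of the cylinder S^1 x I.)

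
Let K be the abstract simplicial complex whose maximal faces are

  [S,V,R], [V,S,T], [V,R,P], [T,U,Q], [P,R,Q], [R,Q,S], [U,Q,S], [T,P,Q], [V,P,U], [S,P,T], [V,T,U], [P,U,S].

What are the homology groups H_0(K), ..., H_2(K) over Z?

Take the total order P < Q < R < S < T < U < V on the vertex set. Then K (dimension 2) consists of the simplices:

  0-simplices (7): P, Q, R, S, T, U, V
  1-simplices (18): PQ, PR, PS, PT, PU, PV, QR, QS, QT, QU, RS, RV, ST, SU, SV, TU, TV, UV
  2-simplices (12): PQR, PQT, PRV, PST, PSU, PUV, QRS, QSU, QTU, RSV, STV, TUV

so the chain groups are C_0 ≅ Z^7, C_1 ≅ Z^18, C_2 ≅ Z^12.

Boundary ∂_1: C_1 → C_0 maps an edge to its endpoints' difference, ∂[p,q] = q − p. For instance
  ∂PS = S − P.
The resulting 7×18 matrix has rank 6, and its Smith normal form has invariant factors (1,1,1,1,1,1).

The boundary map ∂_2: C_2 → C_1 acts by ∂[p,q,r] = [q,r] − [p,r] + [p,q]. For instance
  ∂QRS = RS − QS + QR,
  ∂QSU = SU − QU + QS.
The resulting 18×12 matrix has rank 12, and its Smith normal form has invariant factors (1,1,1,1,1,1,1,1,1,1,1,2).

Reading off H_k = ker ∂_k / im ∂_{k+1}:

  H_0: rank C_0 − rank ∂_1 = 7 − 6 = 1, and the invariant factors of ∂_1 are all 1, so H_0 = Z.
  H_1: rank ker ∂_1 − rank ∂_2 = (18 − 6) − 12 = 0, and ∂_2 has invariant factor 2 > 1, so H_1 = Z/2.
  H_2: rank ker ∂_2 − rank ∂_3 = (12 − 12) − 0 = 0, and there is no ∂_3, so H_2 = 0.

H_0 ≅ Z,  H_1 ≅ Z/2,  H_2 = 0.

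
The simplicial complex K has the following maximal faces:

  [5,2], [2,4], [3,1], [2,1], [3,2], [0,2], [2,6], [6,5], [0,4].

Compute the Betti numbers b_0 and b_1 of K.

b_0 = 1, b_1 = 3.

Take the total order 0 < 1 < 2 < 3 < 4 < 5 < 6 on the vertex set. Then K (dimension 1) consists of the simplices:

  0-simplices (7): [0], [1], [2], [3], [4], [5], [6]
  1-simplices (9): [0,2], [0,4], [1,2], [1,3], [2,3], [2,4], [2,5], [2,6], [5,6]

Hence C_0 ≅ Z^7, C_1 ≅ Z^9.

∂_1: C_1 → C_0 maps an edge to its endpoints' difference, ∂[p,q] = q − p. For instance
  ∂[2,5] = [5] − [2].
The resulting 7×9 matrix has rank 6, and its Smith normal form has invariant factors (1,1,1,1,1,1).

From H_k ≅ ker(∂_k) / im(∂_{k+1}) we obtain:

  H_0: rank C_0 − rank ∂_1 = 7 − 6 = 1, and the invariant factors of ∂_1 are all 1, so H_0 = Z.
  H_1: rank ker ∂_1 − rank ∂_2 = (9 − 6) − 0 = 3, and there is no ∂_2, so H_1 = Z^3.

(K is a triangulation of a wedge of 3 circles.)

Hence the Betti numbers are b_0 = 1, b_1 = 3.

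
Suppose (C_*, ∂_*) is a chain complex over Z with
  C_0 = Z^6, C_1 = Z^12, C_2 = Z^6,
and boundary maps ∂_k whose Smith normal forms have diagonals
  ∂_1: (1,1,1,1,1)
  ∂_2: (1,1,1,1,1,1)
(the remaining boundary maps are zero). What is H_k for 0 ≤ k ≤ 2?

H_0: b_0 = 6 − 0 − 5 = 1; torsion from ∂_1 factors > 1: none. So H_0 = Z.
H_1: b_1 = 12 − 5 − 6 = 1; torsion from ∂_2 factors > 1: none. So H_1 = Z.
H_2: b_2 = 6 − 6 − 0 = 0; torsion from ∂_3 factors > 1: none. So H_2 = 0.

H_0 = Z,  H_1 = Z,  H_2 = 0.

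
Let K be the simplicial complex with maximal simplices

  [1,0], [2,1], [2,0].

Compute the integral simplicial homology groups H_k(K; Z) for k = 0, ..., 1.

H_0 = Z,  H_1 = Z.

Fix the vertex order 0 < 1 < 2 and write every simplex with vertices in increasing order. Then dim K = 1 and the simplices of K are:

  0-simplices (3): [0], [1], [2]
  1-simplices (3): [0,1], [0,2], [1,2]

Hence C_0 ≅ Z^3, C_1 ≅ Z^3.

Boundary ∂_1: C_1 → C_0 is given by ∂[p,q] = [q] − [p]. For instance
  ∂[1,2] = [2] − [1].
The resulting 3×3 matrix has rank 2, and its Smith normal form has invariant factors (1,1).

Computing H_k = (kernel of ∂_k) / (image of ∂_{k+1}):

  H_0: rank C_0 − rank ∂_1 = 3 − 2 = 1, and the invariant factors of ∂_1 are all 1, so H_0 = Z.
  H_1: rank ker ∂_1 − rank ∂_2 = (3 − 2) − 0 = 1, and there is no ∂_2, so H_1 = Z.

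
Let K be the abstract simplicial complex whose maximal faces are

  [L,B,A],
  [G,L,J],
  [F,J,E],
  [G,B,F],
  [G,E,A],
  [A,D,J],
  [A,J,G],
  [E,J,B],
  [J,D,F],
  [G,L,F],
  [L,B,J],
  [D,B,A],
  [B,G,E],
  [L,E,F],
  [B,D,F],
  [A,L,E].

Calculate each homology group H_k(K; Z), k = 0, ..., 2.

Take the total order A < B < D < E < F < G < J < L on the vertex set. Then K (dimension 2) consists of the simplices:

  0-simplices (8): A, B, D, E, F, G, J, L
  1-simplices (24): AB, AD, AE, AG, AJ, AL, BD, BE, BF, BG, BJ, BL, DF, DJ, EF, EG, EJ, EL, FG, FJ, FL, GJ, GL, JL
  2-simplices (16): ABD, ABL, ADJ, AEG, AEL, AGJ, BDF, BEG, BEJ, BFG, BJL, DFJ, EFJ, EFL, FGL, GJL

so the chain groups are C_0 ≅ Z^8, C_1 ≅ Z^24, C_2 ≅ Z^16.

The boundary map ∂_1: C_1 → C_0 is given by ∂[p,q] = [q] − [p].
This gives a 8×24 integer matrix of rank 7; reducing to Smith normal form yields diagonal entries (1,1,1,1,1,1,1).

The boundary map ∂_2: C_2 → C_1 sends each 2-simplex [p,q,r] to [q,r] − [p,r] + [p,q]. For instance
  ∂BFG = FG − BG + BF,
  ∂ABL = BL − AL + AB.
The 24×16 boundary matrix has rank 15 and Smith normal form diag(1,1,1,1,1,1,1,1,1,1,1,1,1,1,1).

Computing H_k = (kernel of ∂_k) / (image of ∂_{k+1}):

  H_0: rank C_0 − rank ∂_1 = 8 − 7 = 1, and the invariant factors of ∂_1 are all 1, so H_0 ≅ Z.
  H_1: rank ker ∂_1 − rank ∂_2 = (24 − 7) − 15 = 2, and the invariant factors of ∂_2 are all 1, so H_1 ≅ Z^2.
  H_2: rank ker ∂_2 − rank ∂_3 = (16 − 15) − 0 = 1, and there is no ∂_3, so H_2 ≅ Z.

As a check, the Euler characteristic is 8 − 24 + 16 = 0, which agrees with 1 − 2 + 1 = 0.
(K is a triangulation of the torus T^2.)

H_0 = Z,  H_1 = Z^2,  H_2 = Z.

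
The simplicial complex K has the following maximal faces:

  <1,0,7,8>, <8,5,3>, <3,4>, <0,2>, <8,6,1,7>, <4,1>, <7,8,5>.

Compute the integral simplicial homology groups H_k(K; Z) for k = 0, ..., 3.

H_0 = Z,  H_1 = Z,  H_2 = 0,  H_3 = 0.

Fix the vertex order 0 < 1 < 2 < 3 < 4 < 5 < 6 < 7 < 8 and write every simplex with vertices in increasing order. Then dim K = 3 and the simplices of K are:

  0-simplices (9): [0], [1], [2], [3], [4], [5], [6], [7], [8]
  1-simplices (16): [0,1], [0,2], [0,7], [0,8], [1,4], [1,6], [1,7], [1,8], [3,4], [3,5], [3,8], [5,7], [5,8], [6,7], [6,8], [7,8]
  2-simplices (9): [0,1,7], [0,1,8], [0,7,8], [1,6,7], [1,6,8], [1,7,8], [3,5,8], [5,7,8], [6,7,8]
  3-simplices (2): [0,1,7,8], [1,6,7,8]

giving chain groups C_0 ≅ Z^9, C_1 ≅ Z^16, C_2 ≅ Z^9, C_3 ≅ Z^2.

The boundary map ∂_1: C_1 → C_0 sends each edge [p,q] (with p < q) to q − p. For instance
  ∂[3,8] = [8] − [3].
The 9×16 boundary matrix has rank 8 and Smith normal form diag(1,1,1,1,1,1,1,1).

Boundary ∂_2: C_2 → C_1 acts by ∂[p,q,r] = [q,r] − [p,r] + [p,q]. For instance
  ∂[0,1,7] = [1,7] − [0,7] + [0,1],
  ∂[1,6,7] = [6,7] − [1,7] + [1,6].
As a 16×9 matrix over Z this has rank 7, with invariant factors (1,1,1,1,1,1,1).

The boundary map ∂_3: C_3 → C_2 sends each 3-simplex σ to the alternating sum Σ_i (−1)^i (σ with its i-th vertex removed). For instance
  ∂[0,1,7,8] = [1,7,8] − [0,7,8] + [0,1,8] − [0,1,7],
  ∂[1,6,7,8] = [6,7,8] − [1,7,8] + [1,6,8] − [1,6,7].
The resulting 9×2 matrix has rank 2, and its Smith normal form has invariant factors (1,1).

Reading off H_k = ker ∂_k / im ∂_{k+1}:

  H_0: rank C_0 − rank ∂_1 = 9 − 8 = 1, and the invariant factors of ∂_1 are all 1, so H_0 ≅ Z.
  H_1: rank ker ∂_1 − rank ∂_2 = (16 − 8) − 7 = 1, and the invariant factors of ∂_2 are all 1, so H_1 ≅ Z.
  H_2: rank ker ∂_2 − rank ∂_3 = (9 − 7) − 2 = 0, and the invariant factors of ∂_3 are all 1, so H_2 ≅ 0.
  H_3: rank ker ∂_3 − rank ∂_4 = (2 − 2) − 0 = 0, and there is no ∂_4, so H_3 ≅ 0.

As a check, the Euler characteristic is 9 − 16 + 9 − 2 = 0, which agrees with 1 − 1 + 0 − 0 = 0.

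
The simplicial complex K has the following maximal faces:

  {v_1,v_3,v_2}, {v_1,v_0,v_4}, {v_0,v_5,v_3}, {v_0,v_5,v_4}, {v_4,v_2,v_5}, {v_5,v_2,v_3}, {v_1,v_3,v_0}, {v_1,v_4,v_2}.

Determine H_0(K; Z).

Order the vertices as v_0 < v_1 < v_2 < v_3 < v_4 < v_5. Listing each simplex with vertices in this order, K has dimension 2 with simplices:

  0-simplices (6): [v_0], [v_1], [v_2], [v_3], [v_4], [v_5]
  1-simplices (12): [v_0,v_1], [v_0,v_3], [v_0,v_4], [v_0,v_5], [v_1,v_2], [v_1,v_3], [v_1,v_4], [v_2,v_3], [v_2,v_4], [v_2,v_5], [v_3,v_5], [v_4,v_5]
  2-simplices (8): [v_0,v_1,v_3], [v_0,v_1,v_4], [v_0,v_3,v_5], [v_0,v_4,v_5], [v_1,v_2,v_3], [v_1,v_2,v_4], [v_2,v_3,v_5], [v_2,v_4,v_5]

giving chain groups C_0 ≅ Z^6, C_1 ≅ Z^12, C_2 ≅ Z^8.

The boundary map ∂_1: C_1 → C_0 maps an edge to its endpoints' difference, ∂[p,q] = q − p. For instance
  ∂[v_1,v_4] = [v_4] − [v_1].
The 6×12 boundary matrix has rank 5 and Smith normal form diag(1,1,1,1,1).

The boundary map ∂_2: C_2 → C_1 maps a triangle to the signed sum of its edges. For instance
  ∂[v_1,v_2,v_3] = [v_2,v_3] − [v_1,v_3] + [v_1,v_2],
  ∂[v_2,v_4,v_5] = [v_4,v_5] − [v_2,v_5] + [v_2,v_4].
This gives a 12×8 integer matrix of rank 7; reducing to Smith normal form yields diagonal entries (1,1,1,1,1,1,1).

Computing H_k = (kernel of ∂_k) / (image of ∂_{k+1}):

  H_0: rank C_0 − rank ∂_1 = 6 − 5 = 1, and the invariant factors of ∂_1 are all 1, so H_0 = Z.

(K is a triangulation of the 2-sphere S^2.)

H_0 ≅ Z.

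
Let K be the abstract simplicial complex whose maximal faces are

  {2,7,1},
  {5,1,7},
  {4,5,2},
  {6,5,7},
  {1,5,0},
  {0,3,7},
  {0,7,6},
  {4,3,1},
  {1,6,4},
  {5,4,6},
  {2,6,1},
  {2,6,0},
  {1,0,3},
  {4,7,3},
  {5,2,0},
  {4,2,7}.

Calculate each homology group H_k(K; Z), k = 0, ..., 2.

H_0 = Z,  H_1 = Z^2,  H_2 = Z.

K has 8 vertices, 24 edges, 16 triangles.
rank ∂_0 = 0, rank ∂_1 = 7 ⇒ b_0 = 8 − 0 − 7 = 1; all invariant factors of ∂_1 are 1 so no torsion. So H_0 = Z.
rank ∂_1 = 7, rank ∂_2 = 15 ⇒ b_1 = 24 − 7 − 15 = 2; all invariant factors of ∂_2 are 1 so no torsion. So H_1 = Z^2.
rank ∂_2 = 15, rank ∂_3 = 0 ⇒ b_2 = 16 − 15 − 0 = 1. So H_2 = Z.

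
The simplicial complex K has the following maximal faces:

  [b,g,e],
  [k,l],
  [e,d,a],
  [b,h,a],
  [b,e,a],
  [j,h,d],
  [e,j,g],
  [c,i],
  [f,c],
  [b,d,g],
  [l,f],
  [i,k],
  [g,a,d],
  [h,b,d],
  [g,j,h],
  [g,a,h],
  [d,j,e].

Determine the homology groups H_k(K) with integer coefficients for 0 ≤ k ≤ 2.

H_0 ≅ Z^2,  H_1 ≅ Z ⊕ Z/2Z,  H_2 = 0.

Order the vertices as a < b < c < d < e < f < g < h < i < j < k < l. Listing each simplex with vertices in this order, K has dimension 2 with simplices:

  0-simplices (12): a, b, c, d, e, f, g, h, i, j, k, l
  1-simplices (23): ab, ad, ae, ag, ah, bd, be, bg, bh, cf, ci, de, dg, dh, dj, eg, ej, fl, gh, gj, hj, ik, kl
  2-simplices (12): abe, abh, ade, adg, agh, bdg, bdh, beg, dej, dhj, egj, ghj

giving chain groups C_0 ≅ Z^12, C_1 ≅ Z^23, C_2 ≅ Z^12.

The boundary map ∂_1: C_1 → C_0 is given by ∂[p,q] = [q] − [p].
The resulting 12×23 matrix has rank 10, and its Smith normal form has invariant factors (1,1,1,1,1,1,1,1,1,1).

∂_2: C_2 → C_1 maps a triangle to the signed sum of its edges. For instance
  ∂bdg = dg − bg + bd,
  ∂egj = gj − ej + eg.
The resulting 23×12 matrix has rank 12, and its Smith normal form has invariant factors (1,1,1,1,1,1,1,1,1,1,1,2).

Reading off H_k = ker ∂_k / im ∂_{k+1}:

  H_0: rank C_0 − rank ∂_1 = 12 − 10 = 2, and the invariant factors of ∂_1 are all 1, so H_0 = Z^2.
  H_1: rank ker ∂_1 − rank ∂_2 = (23 − 10) − 12 = 1, and ∂_2 has invariant factor 2 > 1, so H_1 = Z ⊕ Z/2Z.
  H_2: rank ker ∂_2 − rank ∂_3 = (12 − 12) − 0 = 0, and there is no ∂_3, so H_2 = 0.

(K is a triangulation of the disjoint union of the real projective plane RP^2 and the circle S^1.)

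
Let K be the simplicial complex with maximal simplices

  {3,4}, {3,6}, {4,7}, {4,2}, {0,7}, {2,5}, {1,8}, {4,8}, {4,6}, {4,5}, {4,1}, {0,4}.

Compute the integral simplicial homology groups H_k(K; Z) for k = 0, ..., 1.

K has 9 vertices, 12 edges.
rank ∂_0 = 0, rank ∂_1 = 8 ⇒ b_0 = 9 − 0 − 8 = 1; all invariant factors of ∂_1 are 1 so no torsion. So H_0 ≅ Z.
rank ∂_1 = 8, rank ∂_2 = 0 ⇒ b_1 = 12 − 8 − 0 = 4. So H_1 ≅ Z^4.

H_0 ≅ Z,  H_1 ≅ Z^4.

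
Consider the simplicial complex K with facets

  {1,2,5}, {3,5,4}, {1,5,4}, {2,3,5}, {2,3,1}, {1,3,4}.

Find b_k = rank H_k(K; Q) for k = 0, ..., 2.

b_0 = 1, b_1 = 0, b_2 = 1.

Take the total order 1 < 2 < 3 < 4 < 5 on the vertex set. Then K (dimension 2) consists of the simplices:

  0-simplices (5): [1], [2], [3], [4], [5]
  1-simplices (9): [1,2], [1,3], [1,4], [1,5], [2,3], [2,5], [3,4], [3,5], [4,5]
  2-simplices (6): [1,2,3], [1,2,5], [1,3,4], [1,4,5], [2,3,5], [3,4,5]

Hence C_0 ≅ Z^5, C_1 ≅ Z^9, C_2 ≅ Z^6.

The boundary map ∂_1: C_1 → C_0 is given by ∂[p,q] = [q] − [p]. For instance
  ∂[1,4] = [4] − [1].
This gives a 5×9 integer matrix of rank 4; reducing to Smith normal form yields diagonal entries (1,1,1,1).

The boundary map ∂_2: C_2 → C_1 maps a triangle to the signed sum of its edges. For instance
  ∂[1,2,3] = [2,3] − [1,3] + [1,2],
  ∂[1,4,5] = [4,5] − [1,5] + [1,4].
As a 9×6 matrix over Z this has rank 5, with invariant factors (1,1,1,1,1).

Computing H_k = (kernel of ∂_k) / (image of ∂_{k+1}):

  H_0: rank C_0 − rank ∂_1 = 5 − 4 = 1, and the invariant factors of ∂_1 are all 1, so H_0 ≅ Z.
  H_1: rank ker ∂_1 − rank ∂_2 = (9 − 4) − 5 = 0, and the invariant factors of ∂_2 are all 1, so H_1 ≅ 0.
  H_2: rank ker ∂_2 − rank ∂_3 = (6 − 5) − 0 = 1, and there is no ∂_3, so H_2 ≅ Z.

As a check, the Euler characteristic is 5 − 9 + 6 = 2, which agrees with 1 − 0 + 1 = 2.

Hence the Betti numbers are b_0 = 1, b_1 = 0, b_2 = 1.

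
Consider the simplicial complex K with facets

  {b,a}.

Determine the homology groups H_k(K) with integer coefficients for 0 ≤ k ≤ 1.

H_0 = Z,  H_1 = 0.

Order the vertices as a < b. Listing each simplex with vertices in this order, K has dimension 1 with simplices:

  0-simplices (2): a, b
  1-simplices (1): ab

Hence C_0 ≅ Z^2, C_1 ≅ Z^1.

Boundary ∂_1: C_1 → C_0 is given by ∂[p,q] = [q] − [p].
This gives a 2×1 integer matrix of rank 1; reducing to Smith normal form yields diagonal entries (1).

Computing H_k = (kernel of ∂_k) / (image of ∂_{k+1}):

  H_0: rank C_0 − rank ∂_1 = 2 − 1 = 1, and the invariant factors of ∂_1 are all 1, so H_0 = Z.
  H_1: rank ker ∂_1 − rank ∂_2 = (1 − 1) − 0 = 0, and there is no ∂_2, so H_1 = 0.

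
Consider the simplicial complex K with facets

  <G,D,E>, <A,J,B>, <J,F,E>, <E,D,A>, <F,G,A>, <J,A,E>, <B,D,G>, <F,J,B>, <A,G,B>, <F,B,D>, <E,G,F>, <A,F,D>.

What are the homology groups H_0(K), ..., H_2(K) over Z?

H_0 ≅ Z,  H_1 ≅ Z/2Z,  H_2 = 0.

We work with the vertex ordering A < B < D < E < F < G < J. The simplices of K, each written with vertices in increasing order, are:

  0-simplices (7): A, B, D, E, F, G, J
  1-simplices (18): AB, AD, AE, AF, AG, AJ, BD, BF, BG, BJ, DE, DF, DG, EF, EG, EJ, FG, FJ
  2-simplices (12): ABG, ABJ, ADE, ADF, AEJ, AFG, BDF, BDG, BFJ, DEG, EFG, EFJ

Hence C_0 ≅ Z^7, C_1 ≅ Z^18, C_2 ≅ Z^12.

The boundary map ∂_1: C_1 → C_0 maps an edge to its endpoints' difference, ∂[p,q] = q − p.
This gives a 7×18 integer matrix of rank 6; reducing to Smith normal form yields diagonal entries (1,1,1,1,1,1).

Boundary ∂_2: C_2 → C_1 maps a triangle to the signed sum of its edges. For instance
  ∂ABJ = BJ − AJ + AB,
  ∂DEG = EG − DG + DE.
The 18×12 boundary matrix has rank 12 and Smith normal form diag(1,1,1,1,1,1,1,1,1,1,1,2).

Reading off H_k = ker ∂_k / im ∂_{k+1}:

  H_0: rank C_0 − rank ∂_1 = 7 − 6 = 1, and the invariant factors of ∂_1 are all 1, so H_0 ≅ Z.
  H_1: rank ker ∂_1 − rank ∂_2 = (18 − 6) − 12 = 0, and ∂_2 has invariant factor 2 > 1, so H_1 ≅ Z/2Z.
  H_2: rank ker ∂_2 − rank ∂_3 = (12 − 12) − 0 = 0, and there is no ∂_3, so H_2 ≅ 0.

As a check, the Euler characteristic is 7 − 18 + 12 = 1, which agrees with 1 − 0 + 0 = 1.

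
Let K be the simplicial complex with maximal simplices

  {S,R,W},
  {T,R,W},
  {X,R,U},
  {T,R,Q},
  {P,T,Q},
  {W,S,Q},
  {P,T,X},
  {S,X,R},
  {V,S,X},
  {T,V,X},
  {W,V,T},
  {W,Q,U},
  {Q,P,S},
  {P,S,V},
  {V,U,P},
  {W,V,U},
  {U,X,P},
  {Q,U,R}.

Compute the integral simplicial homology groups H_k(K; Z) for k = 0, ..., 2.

We work with the vertex ordering P < Q < R < S < T < U < V < W < X. The simplices of K, each written with vertices in increasing order, are:

  0-simplices (9): P, Q, R, S, T, U, V, W, X
  1-simplices (27): PQ, PS, PT, PU, PV, PX, QR, QS, QT, QU, QW, RS, RT, RU, RW, RX, SV, SW, SX, TV, TW, TX, UV, UW, UX, VW, VX
  2-simplices (18): PQS, PQT, PSV, PTX, PUV, PUX, QRT, QRU, QSW, QUW, RSW, RSX, RTW, RUX, SVX, TVW, TVX, UVW

Hence C_0 ≅ Z^9, C_1 ≅ Z^27, C_2 ≅ Z^18.

Boundary ∂_1: C_1 → C_0 maps an edge to its endpoints' difference, ∂[p,q] = q − p. For instance
  ∂SW = W − S.
This gives a 9×27 integer matrix of rank 8; reducing to Smith normal form yields diagonal entries (1,1,1,1,1,1,1,1).

∂_2: C_2 → C_1 maps a triangle to the signed sum of its edges. For instance
  ∂RSX = SX − RX + RS,
  ∂RUX = UX − RX + RU.
As a 27×18 matrix over Z this has rank 18, with invariant factors (1,1,1,1,1,1,1,1,1,1,1,1,1,1,1,1,1,2).

From H_k ≅ ker(∂_k) / im(∂_{k+1}) we obtain:

  H_0: rank C_0 − rank ∂_1 = 9 − 8 = 1, and the invariant factors of ∂_1 are all 1, so H_0 ≅ Z.
  H_1: rank ker ∂_1 − rank ∂_2 = (27 − 8) − 18 = 1, and ∂_2 has invariant factor 2 > 1, so H_1 ≅ Z ⊕ Z/2.
  H_2: rank ker ∂_2 − rank ∂_3 = (18 − 18) − 0 = 0, and there is no ∂_3, so H_2 ≅ 0.

H_0 = Z,  H_1 = Z ⊕ Z/2,  H_2 = 0.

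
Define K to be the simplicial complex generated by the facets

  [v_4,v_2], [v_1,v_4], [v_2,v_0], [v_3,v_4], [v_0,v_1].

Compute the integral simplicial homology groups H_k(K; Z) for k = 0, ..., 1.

H_0 = Z,  H_1 = Z.

Fix the vertex order v_0 < v_1 < v_2 < v_3 < v_4 and write every simplex with vertices in increasing order. Then dim K = 1 and the simplices of K are:

  0-simplices (5): [v_0], [v_1], [v_2], [v_3], [v_4]
  1-simplices (5): [v_0,v_1], [v_0,v_2], [v_1,v_4], [v_2,v_4], [v_3,v_4]

giving chain groups C_0 ≅ Z^5, C_1 ≅ Z^5.

Boundary ∂_1: C_1 → C_0 maps an edge to its endpoints' difference, ∂[p,q] = q − p.
As a 5×5 matrix over Z this has rank 4, with invariant factors (1,1,1,1).

Computing H_k = (kernel of ∂_k) / (image of ∂_{k+1}):

  H_0: rank C_0 − rank ∂_1 = 5 − 4 = 1, and the invariant factors of ∂_1 are all 1, so H_0 = Z.
  H_1: rank ker ∂_1 − rank ∂_2 = (5 − 4) − 0 = 1, and there is no ∂_2, so H_1 = Z.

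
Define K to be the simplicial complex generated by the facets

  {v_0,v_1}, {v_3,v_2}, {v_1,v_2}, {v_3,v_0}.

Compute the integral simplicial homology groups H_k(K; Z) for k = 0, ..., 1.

Fix the vertex order v_0 < v_1 < v_2 < v_3 and write every simplex with vertices in increasing order. Then dim K = 1 and the simplices of K are:

  0-simplices (4): [v_0], [v_1], [v_2], [v_3]
  1-simplices (4): [v_0,v_1], [v_0,v_3], [v_1,v_2], [v_2,v_3]

Hence C_0 ≅ Z^4, C_1 ≅ Z^4.

∂_1: C_1 → C_0 sends each edge [p,q] (with p < q) to q − p. For instance
  ∂[v_2,v_3] = [v_3] − [v_2].
This gives a 4×4 integer matrix of rank 3; reducing to Smith normal form yields diagonal entries (1,1,1).

Reading off H_k = ker ∂_k / im ∂_{k+1}:

  H_0: rank C_0 − rank ∂_1 = 4 − 3 = 1, and the invariant factors of ∂_1 are all 1, so H_0 ≅ Z.
  H_1: rank ker ∂_1 − rank ∂_2 = (4 − 3) − 0 = 1, and there is no ∂_2, so H_1 ≅ Z.

(K is a triangulation of the circle S^1.)

H_0 ≅ Z,  H_1 ≅ Z.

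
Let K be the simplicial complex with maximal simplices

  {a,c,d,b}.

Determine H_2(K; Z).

H_2 = 0.

Order the vertices as a < b < c < d. Listing each simplex with vertices in this order, K has dimension 3 with simplices:

  0-simplices (4): a, b, c, d
  1-simplices (6): ab, ac, ad, bc, bd, cd
  2-simplices (4): abc, abd, acd, bcd
  3-simplices (1): abcd

so the chain groups are C_0 ≅ Z^4, C_1 ≅ Z^6, C_2 ≅ Z^4, C_3 ≅ Z^1.

Boundary ∂_1: C_1 → C_0 maps an edge to its endpoints' difference, ∂[p,q] = q − p. For instance
  ∂ac = c − a.
This gives a 4×6 integer matrix of rank 3; reducing to Smith normal form yields diagonal entries (1,1,1).

The boundary map ∂_2: C_2 → C_1 sends each 2-simplex [p,q,r] to [q,r] − [p,r] + [p,q]. For instance
  ∂bcd = cd − bd + bc,
  ∂abc = bc − ac + ab.
As a 6×4 matrix over Z this has rank 3, with invariant factors (1,1,1).

The boundary map ∂_3: C_3 → C_2 sends each 3-simplex σ to the alternating sum Σ_i (−1)^i (σ with its i-th vertex removed). For instance
  ∂abcd = bcd − acd + abd − abc.
As a 4×1 matrix over Z this has rank 1, with invariant factors (1).

From H_k ≅ ker(∂_k) / im(∂_{k+1}) we obtain:

  H_2: rank ker ∂_2 − rank ∂_3 = (4 − 3) − 1 = 0, and the invariant factors of ∂_3 are all 1, so H_2 = 0.

(K is a triangulation of the 3-simplex.)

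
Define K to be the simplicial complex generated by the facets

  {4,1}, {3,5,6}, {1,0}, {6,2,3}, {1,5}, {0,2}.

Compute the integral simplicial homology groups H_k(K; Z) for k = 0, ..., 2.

Order the vertices as 0 < 1 < 2 < 3 < 4 < 5 < 6. Listing each simplex with vertices in this order, K has dimension 2 with simplices:

  0-simplices (7): [0], [1], [2], [3], [4], [5], [6]
  1-simplices (9): [0,1], [0,2], [1,4], [1,5], [2,3], [2,6], [3,5], [3,6], [5,6]
  2-simplices (2): [2,3,6], [3,5,6]

so the chain groups are C_0 ≅ Z^7, C_1 ≅ Z^9, C_2 ≅ Z^2.

The boundary map ∂_1: C_1 → C_0 is given by ∂[p,q] = [q] − [p].
As a 7×9 matrix over Z this has rank 6, with invariant factors (1,1,1,1,1,1).

The boundary map ∂_2: C_2 → C_1 sends each 2-simplex [p,q,r] to [q,r] − [p,r] + [p,q]. For instance
  ∂[2,3,6] = [3,6] − [2,6] + [2,3],
  ∂[3,5,6] = [5,6] − [3,6] + [3,5].
As a 9×2 matrix over Z this has rank 2, with invariant factors (1,1).

Reading off H_k = ker ∂_k / im ∂_{k+1}:

  H_0: rank C_0 − rank ∂_1 = 7 − 6 = 1, and the invariant factors of ∂_1 are all 1, so H_0 ≅ Z.
  H_1: rank ker ∂_1 − rank ∂_2 = (9 − 6) − 2 = 1, and the invariant factors of ∂_2 are all 1, so H_1 ≅ Z.
  H_2: rank ker ∂_2 − rank ∂_3 = (2 − 2) − 0 = 0, and there is no ∂_3, so H_2 ≅ 0.

As a check, the Euler characteristic is 7 − 9 + 2 = 0, which agrees with 1 − 1 + 0 = 0.

H_0 = Z,  H_1 = Z,  H_2 = 0.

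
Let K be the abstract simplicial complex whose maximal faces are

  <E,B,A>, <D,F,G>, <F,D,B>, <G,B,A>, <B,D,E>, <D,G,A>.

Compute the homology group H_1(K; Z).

Order the vertices as A < B < D < E < F < G. Listing each simplex with vertices in this order, K has dimension 2 with simplices:

  0-simplices (6): A, B, D, E, F, G
  1-simplices (12): AB, AD, AE, AG, BD, BE, BF, BG, DE, DF, DG, FG
  2-simplices (6): ABE, ABG, ADG, BDE, BDF, DFG

giving chain groups C_0 ≅ Z^6, C_1 ≅ Z^12, C_2 ≅ Z^6.

Boundary ∂_1: C_1 → C_0 sends each edge [p,q] (with p < q) to q − p.
The resulting 6×12 matrix has rank 5, and its Smith normal form has invariant factors (1,1,1,1,1).

∂_2: C_2 → C_1 maps a triangle to the signed sum of its edges. For instance
  ∂BDE = DE − BE + BD,
  ∂ADG = DG − AG + AD.
This gives a 12×6 integer matrix of rank 6; reducing to Smith normal form yields diagonal entries (1,1,1,1,1,1).

Reading off H_k = ker ∂_k / im ∂_{k+1}:

  H_1: rank ker ∂_1 − rank ∂_2 = (12 − 5) − 6 = 1, and the invariant factors of ∂_2 are all 1, so H_1 = Z.

(K is a triangulation of the cylinder S^1 x I.)

H_1 ≅ Z.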